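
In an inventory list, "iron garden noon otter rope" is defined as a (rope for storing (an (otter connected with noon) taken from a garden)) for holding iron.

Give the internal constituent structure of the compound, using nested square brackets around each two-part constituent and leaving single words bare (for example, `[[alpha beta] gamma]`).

The outermost head in the paraphrase is "rope" (specifically "garden noon otter rope"), modified by "iron".
"garden noon otter rope" → head "rope", modifier "garden noon otter".
"garden noon otter" → head "otter" (specifically "noon otter"), modifier "garden".
"noon otter" → head "otter", modifier "noon".
So the structure is [iron [[garden [noon otter]] rope]].

[iron [[garden [noon otter]] rope]]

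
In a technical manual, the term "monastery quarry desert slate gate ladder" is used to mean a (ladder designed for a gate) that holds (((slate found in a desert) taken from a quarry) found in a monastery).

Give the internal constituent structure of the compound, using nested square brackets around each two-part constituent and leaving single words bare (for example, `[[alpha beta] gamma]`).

Overall it is a kind of ladder (specifically "gate ladder"); the modifier is "monastery quarry desert slate".
Inside "monastery quarry desert slate": head "slate" (specifically "quarry desert slate"), modifier "monastery".
Inside "quarry desert slate": head "slate" (specifically "desert slate"), modifier "quarry".
Inside "desert slate": head "slate", modifier "desert".
Inside "gate ladder": head "ladder", modifier "gate".
Putting it together: [[monastery [quarry [desert slate]]] [gate ladder]].

[[monastery [quarry [desert slate]]] [gate ladder]]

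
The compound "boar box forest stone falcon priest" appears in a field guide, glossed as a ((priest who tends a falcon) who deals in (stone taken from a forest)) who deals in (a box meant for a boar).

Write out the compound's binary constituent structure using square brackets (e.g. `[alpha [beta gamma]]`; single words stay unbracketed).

The outermost head in the paraphrase is "priest" (specifically "forest stone falcon priest"), modified by "boar box".
Inside "boar box": head "box", modifier "boar".
Inside "forest stone falcon priest": head "priest" (specifically "falcon priest"), modifier "forest stone".
Inside "forest stone": head "stone", modifier "forest".
Inside "falcon priest": head "priest", modifier "falcon".
Putting it together: [[boar box] [[forest stone] [falcon priest]]].

[[boar box] [[forest stone] [falcon priest]]]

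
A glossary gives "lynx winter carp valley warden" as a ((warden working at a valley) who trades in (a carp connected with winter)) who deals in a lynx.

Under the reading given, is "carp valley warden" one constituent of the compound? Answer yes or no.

The top-level split is [lynx] [winter carp valley warden]; the full structure is [lynx [[winter carp] [valley warden]]].
"carp valley warden" straddles a constituent boundary, so it is not a single unit.

no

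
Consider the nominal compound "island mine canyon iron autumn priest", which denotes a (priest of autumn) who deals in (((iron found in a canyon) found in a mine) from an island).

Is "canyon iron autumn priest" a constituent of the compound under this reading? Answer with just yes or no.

no

The top-level split is [island mine canyon iron] [autumn priest]; the full structure is [[island [mine [canyon iron]]] [autumn priest]].
"canyon iron autumn priest" straddles a constituent boundary, so it is not a single unit.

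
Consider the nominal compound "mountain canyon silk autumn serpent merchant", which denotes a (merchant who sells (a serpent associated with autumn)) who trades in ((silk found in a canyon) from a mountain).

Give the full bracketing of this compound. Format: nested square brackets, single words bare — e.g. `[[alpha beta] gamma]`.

Overall it is a kind of merchant (specifically "autumn serpent merchant"); the modifier is "mountain canyon silk".
Inside "mountain canyon silk": head "silk" (specifically "canyon silk"), modifier "mountain".
Inside "canyon silk": head "silk", modifier "canyon".
Inside "autumn serpent merchant": head "merchant", modifier "autumn serpent".
Inside "autumn serpent": head "serpent", modifier "autumn".
Putting it together: [[mountain [canyon silk]] [[autumn serpent] merchant]].

[[mountain [canyon silk]] [[autumn serpent] merchant]]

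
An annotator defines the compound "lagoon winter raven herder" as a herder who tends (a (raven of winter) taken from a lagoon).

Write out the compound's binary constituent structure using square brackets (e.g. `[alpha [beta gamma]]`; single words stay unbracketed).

[[lagoon [winter raven]] herder]

Whole compound: head "herder", modifier "lagoon winter raven".
Within "lagoon winter raven", the head is "raven" (specifically "winter raven") and the modifier is "lagoon".
Within "winter raven", the head is "raven" and the modifier is "winter".
Putting it together: [[lagoon [winter raven]] herder].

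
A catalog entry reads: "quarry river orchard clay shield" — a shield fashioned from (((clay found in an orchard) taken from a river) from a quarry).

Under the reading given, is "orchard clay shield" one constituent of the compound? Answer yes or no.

no

The top-level split is [quarry river orchard clay] [shield]; the full structure is [[quarry [river [orchard clay]]] shield].
"orchard clay shield" straddles a constituent boundary, so it is not a single unit.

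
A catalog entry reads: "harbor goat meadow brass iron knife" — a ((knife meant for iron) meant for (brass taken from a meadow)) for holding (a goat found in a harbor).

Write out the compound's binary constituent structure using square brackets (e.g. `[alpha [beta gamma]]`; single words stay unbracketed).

[[harbor goat] [[meadow brass] [iron knife]]]

At the top level: head "knife" (specifically "meadow brass iron knife"); modifier "harbor goat".
Within "harbor goat", the head is "goat" and the modifier is "harbor".
Within "meadow brass iron knife", the head is "knife" (specifically "iron knife") and the modifier is "meadow brass".
Within "meadow brass", the head is "brass" and the modifier is "meadow".
Within "iron knife", the head is "knife" and the modifier is "iron".
Putting it together: [[harbor goat] [[meadow brass] [iron knife]]].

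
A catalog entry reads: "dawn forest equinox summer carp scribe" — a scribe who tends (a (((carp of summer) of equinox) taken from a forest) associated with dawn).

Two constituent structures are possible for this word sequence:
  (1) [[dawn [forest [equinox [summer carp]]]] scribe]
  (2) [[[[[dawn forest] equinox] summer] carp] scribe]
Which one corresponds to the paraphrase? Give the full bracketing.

[[dawn [forest [equinox [summer carp]]]] scribe]

The paraphrase's head is the "scribe" part ("scribe"); its modifier is "dawn forest equinox summer carp".
That top-level split, carried through the inner groups, gives [[dawn [forest [equinox [summer carp]]]] scribe].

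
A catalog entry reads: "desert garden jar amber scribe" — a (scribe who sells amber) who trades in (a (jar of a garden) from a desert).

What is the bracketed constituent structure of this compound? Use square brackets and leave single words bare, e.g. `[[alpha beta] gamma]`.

Whole compound: head "scribe" (specifically "amber scribe"), modifier "desert garden jar".
Within "desert garden jar", the head is "jar" (specifically "garden jar") and the modifier is "desert".
Within "garden jar", the head is "jar" and the modifier is "garden".
Within "amber scribe", the head is "scribe" and the modifier is "amber".
Assembled: [[desert [garden jar]] [amber scribe]].

[[desert [garden jar]] [amber scribe]]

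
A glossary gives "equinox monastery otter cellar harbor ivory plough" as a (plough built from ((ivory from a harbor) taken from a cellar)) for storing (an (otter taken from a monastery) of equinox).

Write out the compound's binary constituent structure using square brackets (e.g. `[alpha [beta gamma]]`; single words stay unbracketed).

At the top level: head "plough" (specifically "cellar harbor ivory plough"); modifier "equinox monastery otter".
"equinox monastery otter" → head "otter" (specifically "monastery otter"), modifier "equinox".
"monastery otter" → head "otter", modifier "monastery".
"cellar harbor ivory plough" → head "plough", modifier "cellar harbor ivory".
"cellar harbor ivory" → head "ivory" (specifically "harbor ivory"), modifier "cellar".
"harbor ivory" → head "ivory", modifier "harbor".
Putting it together: [[equinox [monastery otter]] [[cellar [harbor ivory]] plough]].

[[equinox [monastery otter]] [[cellar [harbor ivory]] plough]]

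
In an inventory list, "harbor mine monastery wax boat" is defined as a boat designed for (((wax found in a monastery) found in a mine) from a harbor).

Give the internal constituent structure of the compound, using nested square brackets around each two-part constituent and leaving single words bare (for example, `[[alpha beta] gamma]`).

Whole compound: head "boat", modifier "harbor mine monastery wax".
Inside "harbor mine monastery wax": head "wax" (specifically "mine monastery wax"), modifier "harbor".
Inside "mine monastery wax": head "wax" (specifically "monastery wax"), modifier "mine".
Inside "monastery wax": head "wax", modifier "monastery".
So the structure is [[harbor [mine [monastery wax]]] boat].

[[harbor [mine [monastery wax]]] boat]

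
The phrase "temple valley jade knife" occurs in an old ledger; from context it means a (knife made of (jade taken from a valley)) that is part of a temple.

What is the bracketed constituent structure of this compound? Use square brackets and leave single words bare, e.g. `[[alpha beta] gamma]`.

[temple [[valley jade] knife]]

Overall it is a kind of knife (specifically "valley jade knife"); the modifier is "temple".
Inside "valley jade knife": head "knife", modifier "valley jade".
Inside "valley jade": head "jade", modifier "valley".
Assembled: [temple [[valley jade] knife]].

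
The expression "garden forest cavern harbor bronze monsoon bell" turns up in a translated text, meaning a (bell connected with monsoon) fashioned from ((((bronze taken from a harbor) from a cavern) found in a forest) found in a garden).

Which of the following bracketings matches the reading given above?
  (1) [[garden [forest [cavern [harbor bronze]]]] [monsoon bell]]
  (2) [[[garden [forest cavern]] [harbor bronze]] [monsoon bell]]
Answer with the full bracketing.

The paraphrase's head is the "bell" part ("monsoon bell"); its modifier is "garden forest cavern harbor bronze".
That top-level split, carried through the inner groups, gives [[garden [forest [cavern [harbor bronze]]]] [monsoon bell]].

[[garden [forest [cavern [harbor bronze]]]] [monsoon bell]]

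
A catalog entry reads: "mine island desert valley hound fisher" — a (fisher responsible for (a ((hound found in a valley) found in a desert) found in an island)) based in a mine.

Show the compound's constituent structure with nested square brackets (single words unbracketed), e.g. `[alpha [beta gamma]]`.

Overall it is a kind of fisher (specifically "island desert valley hound fisher"); the modifier is "mine".
Inside "island desert valley hound fisher": head "fisher", modifier "island desert valley hound".
Inside "island desert valley hound": head "hound" (specifically "desert valley hound"), modifier "island".
Inside "desert valley hound": head "hound" (specifically "valley hound"), modifier "desert".
Inside "valley hound": head "hound", modifier "valley".
Putting it together: [mine [[island [desert [valley hound]]] fisher]].

[mine [[island [desert [valley hound]]] fisher]]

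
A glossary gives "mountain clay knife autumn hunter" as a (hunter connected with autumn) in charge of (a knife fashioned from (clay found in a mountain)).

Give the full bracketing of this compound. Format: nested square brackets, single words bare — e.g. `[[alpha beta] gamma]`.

At the top level: head "hunter" (specifically "autumn hunter"); modifier "mountain clay knife".
"mountain clay knife" → head "knife", modifier "mountain clay".
"mountain clay" → head "clay", modifier "mountain".
"autumn hunter" → head "hunter", modifier "autumn".
Assembled: [[[mountain clay] knife] [autumn hunter]].

[[[mountain clay] knife] [autumn hunter]]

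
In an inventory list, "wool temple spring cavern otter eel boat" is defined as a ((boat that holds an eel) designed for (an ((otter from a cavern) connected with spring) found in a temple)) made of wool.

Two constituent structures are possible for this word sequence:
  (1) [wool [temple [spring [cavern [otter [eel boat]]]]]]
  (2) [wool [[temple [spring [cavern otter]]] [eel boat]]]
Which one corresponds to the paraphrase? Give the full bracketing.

The paraphrase's head is the "boat" part ("temple spring cavern otter eel boat"); its modifier is "wool".
That top-level split, carried through the inner groups, gives [wool [[temple [spring [cavern otter]]] [eel boat]]].

[wool [[temple [spring [cavern otter]]] [eel boat]]]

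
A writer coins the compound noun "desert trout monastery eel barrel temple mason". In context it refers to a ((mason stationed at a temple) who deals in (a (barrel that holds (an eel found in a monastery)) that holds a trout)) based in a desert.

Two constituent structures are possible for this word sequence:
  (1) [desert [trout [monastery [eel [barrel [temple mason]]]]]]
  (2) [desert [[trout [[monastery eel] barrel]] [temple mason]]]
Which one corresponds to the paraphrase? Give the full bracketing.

[desert [[trout [[monastery eel] barrel]] [temple mason]]]

The paraphrase's head is the "mason" part ("trout monastery eel barrel temple mason"); its modifier is "desert".
That top-level split, carried through the inner groups, gives [desert [[trout [[monastery eel] barrel]] [temple mason]]].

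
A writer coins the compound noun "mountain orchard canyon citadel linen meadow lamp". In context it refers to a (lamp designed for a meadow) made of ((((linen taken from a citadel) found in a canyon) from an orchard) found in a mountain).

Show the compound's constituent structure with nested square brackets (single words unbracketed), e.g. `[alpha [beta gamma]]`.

Whole compound: head "lamp" (specifically "meadow lamp"), modifier "mountain orchard canyon citadel linen".
"mountain orchard canyon citadel linen" → head "linen" (specifically "orchard canyon citadel linen"), modifier "mountain".
"orchard canyon citadel linen" → head "linen" (specifically "canyon citadel linen"), modifier "orchard".
"canyon citadel linen" → head "linen" (specifically "citadel linen"), modifier "canyon".
"citadel linen" → head "linen", modifier "citadel".
"meadow lamp" → head "lamp", modifier "meadow".
Assembled: [[mountain [orchard [canyon [citadel linen]]]] [meadow lamp]].

[[mountain [orchard [canyon [citadel linen]]]] [meadow lamp]]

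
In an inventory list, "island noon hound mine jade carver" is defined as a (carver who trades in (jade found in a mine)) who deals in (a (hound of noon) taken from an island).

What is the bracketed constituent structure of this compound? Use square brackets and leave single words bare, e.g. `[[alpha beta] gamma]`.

[[island [noon hound]] [[mine jade] carver]]

Overall it is a kind of carver (specifically "mine jade carver"); the modifier is "island noon hound".
Within "island noon hound", the head is "hound" (specifically "noon hound") and the modifier is "island".
Within "noon hound", the head is "hound" and the modifier is "noon".
Within "mine jade carver", the head is "carver" and the modifier is "mine jade".
Within "mine jade", the head is "jade" and the modifier is "mine".
Assembled: [[island [noon hound]] [[mine jade] carver]].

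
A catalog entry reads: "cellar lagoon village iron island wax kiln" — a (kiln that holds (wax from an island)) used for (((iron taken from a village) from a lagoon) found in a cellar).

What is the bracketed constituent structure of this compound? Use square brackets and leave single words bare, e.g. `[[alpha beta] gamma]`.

[[cellar [lagoon [village iron]]] [[island wax] kiln]]

At the top level: head "kiln" (specifically "island wax kiln"); modifier "cellar lagoon village iron".
Within "cellar lagoon village iron", the head is "iron" (specifically "lagoon village iron") and the modifier is "cellar".
Within "lagoon village iron", the head is "iron" (specifically "village iron") and the modifier is "lagoon".
Within "village iron", the head is "iron" and the modifier is "village".
Within "island wax kiln", the head is "kiln" and the modifier is "island wax".
Within "island wax", the head is "wax" and the modifier is "island".
Assembled: [[cellar [lagoon [village iron]]] [[island wax] kiln]].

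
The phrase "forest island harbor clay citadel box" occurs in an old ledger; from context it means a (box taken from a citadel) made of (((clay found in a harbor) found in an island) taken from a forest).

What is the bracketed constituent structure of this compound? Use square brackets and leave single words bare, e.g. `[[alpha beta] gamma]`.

Overall it is a kind of box (specifically "citadel box"); the modifier is "forest island harbor clay".
"forest island harbor clay" → head "clay" (specifically "island harbor clay"), modifier "forest".
"island harbor clay" → head "clay" (specifically "harbor clay"), modifier "island".
"harbor clay" → head "clay", modifier "harbor".
"citadel box" → head "box", modifier "citadel".
So the structure is [[forest [island [harbor clay]]] [citadel box]].

[[forest [island [harbor clay]]] [citadel box]]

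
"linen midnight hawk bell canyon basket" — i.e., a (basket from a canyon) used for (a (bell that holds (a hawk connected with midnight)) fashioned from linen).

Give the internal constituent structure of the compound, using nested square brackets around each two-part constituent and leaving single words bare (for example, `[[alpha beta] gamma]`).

[[linen [[midnight hawk] bell]] [canyon basket]]

Whole compound: head "basket" (specifically "canyon basket"), modifier "linen midnight hawk bell".
Inside "linen midnight hawk bell": head "bell" (specifically "midnight hawk bell"), modifier "linen".
Inside "midnight hawk bell": head "bell", modifier "midnight hawk".
Inside "midnight hawk": head "hawk", modifier "midnight".
Inside "canyon basket": head "basket", modifier "canyon".
Assembled: [[linen [[midnight hawk] bell]] [canyon basket]].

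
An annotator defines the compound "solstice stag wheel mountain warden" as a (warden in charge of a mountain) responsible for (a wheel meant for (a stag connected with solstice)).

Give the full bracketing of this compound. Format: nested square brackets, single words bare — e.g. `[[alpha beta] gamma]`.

At the top level: head "warden" (specifically "mountain warden"); modifier "solstice stag wheel".
"solstice stag wheel" → head "wheel", modifier "solstice stag".
"solstice stag" → head "stag", modifier "solstice".
"mountain warden" → head "warden", modifier "mountain".
So the structure is [[[solstice stag] wheel] [mountain warden]].

[[[solstice stag] wheel] [mountain warden]]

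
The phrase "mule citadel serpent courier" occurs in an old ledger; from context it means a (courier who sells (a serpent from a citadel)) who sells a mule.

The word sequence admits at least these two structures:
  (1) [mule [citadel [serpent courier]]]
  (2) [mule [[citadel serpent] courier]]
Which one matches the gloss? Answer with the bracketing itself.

[mule [[citadel serpent] courier]]

The paraphrase's head is the "courier" part ("citadel serpent courier"); its modifier is "mule".
That top-level split, carried through the inner groups, gives [mule [[citadel serpent] courier]].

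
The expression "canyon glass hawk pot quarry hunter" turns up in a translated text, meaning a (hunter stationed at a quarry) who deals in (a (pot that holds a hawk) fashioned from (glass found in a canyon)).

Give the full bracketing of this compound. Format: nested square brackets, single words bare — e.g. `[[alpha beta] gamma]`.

[[[canyon glass] [hawk pot]] [quarry hunter]]

Overall it is a kind of hunter (specifically "quarry hunter"); the modifier is "canyon glass hawk pot".
"canyon glass hawk pot" → head "pot" (specifically "hawk pot"), modifier "canyon glass".
"canyon glass" → head "glass", modifier "canyon".
"hawk pot" → head "pot", modifier "hawk".
"quarry hunter" → head "hunter", modifier "quarry".
Assembled: [[[canyon glass] [hawk pot]] [quarry hunter]].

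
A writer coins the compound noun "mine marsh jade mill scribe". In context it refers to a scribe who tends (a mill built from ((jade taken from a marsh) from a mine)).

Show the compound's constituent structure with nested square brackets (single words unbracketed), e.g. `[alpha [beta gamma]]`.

[[[mine [marsh jade]] mill] scribe]

Whole compound: head "scribe", modifier "mine marsh jade mill".
Within "mine marsh jade mill", the head is "mill" and the modifier is "mine marsh jade".
Within "mine marsh jade", the head is "jade" (specifically "marsh jade") and the modifier is "mine".
Within "marsh jade", the head is "jade" and the modifier is "marsh".
So the structure is [[[mine [marsh jade]] mill] scribe].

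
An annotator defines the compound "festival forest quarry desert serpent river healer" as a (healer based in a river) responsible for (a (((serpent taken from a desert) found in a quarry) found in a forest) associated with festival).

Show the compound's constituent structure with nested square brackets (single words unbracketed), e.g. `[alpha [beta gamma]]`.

Whole compound: head "healer" (specifically "river healer"), modifier "festival forest quarry desert serpent".
"festival forest quarry desert serpent" → head "serpent" (specifically "forest quarry desert serpent"), modifier "festival".
"forest quarry desert serpent" → head "serpent" (specifically "quarry desert serpent"), modifier "forest".
"quarry desert serpent" → head "serpent" (specifically "desert serpent"), modifier "quarry".
"desert serpent" → head "serpent", modifier "desert".
"river healer" → head "healer", modifier "river".
So the structure is [[festival [forest [quarry [desert serpent]]]] [river healer]].

[[festival [forest [quarry [desert serpent]]]] [river healer]]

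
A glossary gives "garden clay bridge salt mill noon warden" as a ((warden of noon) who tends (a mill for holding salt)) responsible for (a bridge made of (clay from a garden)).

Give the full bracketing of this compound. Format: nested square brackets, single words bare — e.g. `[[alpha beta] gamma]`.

The outermost head in the paraphrase is "warden" (specifically "salt mill noon warden"), modified by "garden clay bridge".
Within "garden clay bridge", the head is "bridge" and the modifier is "garden clay".
Within "garden clay", the head is "clay" and the modifier is "garden".
Within "salt mill noon warden", the head is "warden" (specifically "noon warden") and the modifier is "salt mill".
Within "salt mill", the head is "mill" and the modifier is "salt".
Within "noon warden", the head is "warden" and the modifier is "noon".
So the structure is [[[garden clay] bridge] [[salt mill] [noon warden]]].

[[[garden clay] bridge] [[salt mill] [noon warden]]]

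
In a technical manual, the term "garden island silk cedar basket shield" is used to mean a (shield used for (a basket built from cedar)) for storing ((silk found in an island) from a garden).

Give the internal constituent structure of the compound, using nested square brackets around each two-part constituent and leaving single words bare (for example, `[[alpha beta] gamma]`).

[[garden [island silk]] [[cedar basket] shield]]

At the top level: head "shield" (specifically "cedar basket shield"); modifier "garden island silk".
"garden island silk" → head "silk" (specifically "island silk"), modifier "garden".
"island silk" → head "silk", modifier "island".
"cedar basket shield" → head "shield", modifier "cedar basket".
"cedar basket" → head "basket", modifier "cedar".
Assembled: [[garden [island silk]] [[cedar basket] shield]].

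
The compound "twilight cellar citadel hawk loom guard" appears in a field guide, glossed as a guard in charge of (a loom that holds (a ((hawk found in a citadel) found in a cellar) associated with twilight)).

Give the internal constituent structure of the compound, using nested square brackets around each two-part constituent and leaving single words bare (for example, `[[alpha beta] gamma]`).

At the top level: head "guard"; modifier "twilight cellar citadel hawk loom".
Within "twilight cellar citadel hawk loom", the head is "loom" and the modifier is "twilight cellar citadel hawk".
Within "twilight cellar citadel hawk", the head is "hawk" (specifically "cellar citadel hawk") and the modifier is "twilight".
Within "cellar citadel hawk", the head is "hawk" (specifically "citadel hawk") and the modifier is "cellar".
Within "citadel hawk", the head is "hawk" and the modifier is "citadel".
Assembled: [[[twilight [cellar [citadel hawk]]] loom] guard].

[[[twilight [cellar [citadel hawk]]] loom] guard]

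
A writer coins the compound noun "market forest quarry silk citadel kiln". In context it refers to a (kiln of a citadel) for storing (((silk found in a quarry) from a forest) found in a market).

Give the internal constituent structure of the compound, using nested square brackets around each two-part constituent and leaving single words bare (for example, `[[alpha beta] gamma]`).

Whole compound: head "kiln" (specifically "citadel kiln"), modifier "market forest quarry silk".
Inside "market forest quarry silk": head "silk" (specifically "forest quarry silk"), modifier "market".
Inside "forest quarry silk": head "silk" (specifically "quarry silk"), modifier "forest".
Inside "quarry silk": head "silk", modifier "quarry".
Inside "citadel kiln": head "kiln", modifier "citadel".
Putting it together: [[market [forest [quarry silk]]] [citadel kiln]].

[[market [forest [quarry silk]]] [citadel kiln]]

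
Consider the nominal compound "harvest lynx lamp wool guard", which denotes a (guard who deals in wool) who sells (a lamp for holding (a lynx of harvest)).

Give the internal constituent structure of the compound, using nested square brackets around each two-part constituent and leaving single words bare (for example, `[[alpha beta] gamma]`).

[[[harvest lynx] lamp] [wool guard]]

Overall it is a kind of guard (specifically "wool guard"); the modifier is "harvest lynx lamp".
Inside "harvest lynx lamp": head "lamp", modifier "harvest lynx".
Inside "harvest lynx": head "lynx", modifier "harvest".
Inside "wool guard": head "guard", modifier "wool".
So the structure is [[[harvest lynx] lamp] [wool guard]].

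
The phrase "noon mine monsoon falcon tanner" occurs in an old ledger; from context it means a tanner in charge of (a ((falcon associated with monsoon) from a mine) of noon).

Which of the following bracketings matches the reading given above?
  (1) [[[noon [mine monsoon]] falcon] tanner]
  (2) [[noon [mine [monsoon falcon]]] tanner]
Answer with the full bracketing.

The paraphrase's head is the "tanner" part ("tanner"); its modifier is "noon mine monsoon falcon".
That top-level split, carried through the inner groups, gives [[noon [mine [monsoon falcon]]] tanner].

[[noon [mine [monsoon falcon]]] tanner]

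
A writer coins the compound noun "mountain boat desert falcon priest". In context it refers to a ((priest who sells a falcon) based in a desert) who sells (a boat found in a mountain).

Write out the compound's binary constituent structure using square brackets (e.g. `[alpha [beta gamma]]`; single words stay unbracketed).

[[mountain boat] [desert [falcon priest]]]

At the top level: head "priest" (specifically "desert falcon priest"); modifier "mountain boat".
Within "mountain boat", the head is "boat" and the modifier is "mountain".
Within "desert falcon priest", the head is "priest" (specifically "falcon priest") and the modifier is "desert".
Within "falcon priest", the head is "priest" and the modifier is "falcon".
So the structure is [[mountain boat] [desert [falcon priest]]].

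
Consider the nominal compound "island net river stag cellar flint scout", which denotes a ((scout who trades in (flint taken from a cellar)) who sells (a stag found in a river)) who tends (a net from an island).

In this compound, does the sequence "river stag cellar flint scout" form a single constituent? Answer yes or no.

The paraphrase groups the words so that "river stag cellar flint scout" is one unit: it corresponds to a single parenthesized sub-phrase.
The full structure is [[island net] [[river stag] [[cellar flint] scout]]], in which [river stag cellar flint scout] is a constituent.

yes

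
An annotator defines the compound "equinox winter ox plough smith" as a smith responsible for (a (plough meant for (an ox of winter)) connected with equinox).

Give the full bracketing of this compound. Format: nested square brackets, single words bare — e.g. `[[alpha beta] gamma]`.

[[equinox [[winter ox] plough]] smith]

At the top level: head "smith"; modifier "equinox winter ox plough".
Within "equinox winter ox plough", the head is "plough" (specifically "winter ox plough") and the modifier is "equinox".
Within "winter ox plough", the head is "plough" and the modifier is "winter ox".
Within "winter ox", the head is "ox" and the modifier is "winter".
Assembled: [[equinox [[winter ox] plough]] smith].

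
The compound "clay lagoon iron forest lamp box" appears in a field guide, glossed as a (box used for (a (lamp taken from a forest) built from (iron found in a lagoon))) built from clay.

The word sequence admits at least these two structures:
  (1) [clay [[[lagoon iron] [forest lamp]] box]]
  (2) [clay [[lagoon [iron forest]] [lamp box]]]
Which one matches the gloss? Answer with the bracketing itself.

[clay [[[lagoon iron] [forest lamp]] box]]

The paraphrase's head is the "box" part ("lagoon iron forest lamp box"); its modifier is "clay".
That top-level split, carried through the inner groups, gives [clay [[[lagoon iron] [forest lamp]] box]].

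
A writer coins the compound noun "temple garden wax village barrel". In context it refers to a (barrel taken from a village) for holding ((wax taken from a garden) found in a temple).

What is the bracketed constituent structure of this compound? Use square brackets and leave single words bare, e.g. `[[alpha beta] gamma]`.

Overall it is a kind of barrel (specifically "village barrel"); the modifier is "temple garden wax".
Inside "temple garden wax": head "wax" (specifically "garden wax"), modifier "temple".
Inside "garden wax": head "wax", modifier "garden".
Inside "village barrel": head "barrel", modifier "village".
Putting it together: [[temple [garden wax]] [village barrel]].

[[temple [garden wax]] [village barrel]]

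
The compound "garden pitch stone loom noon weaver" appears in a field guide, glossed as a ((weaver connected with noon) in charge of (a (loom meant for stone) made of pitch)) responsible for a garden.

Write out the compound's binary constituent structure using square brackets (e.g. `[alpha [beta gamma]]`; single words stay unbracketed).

At the top level: head "weaver" (specifically "pitch stone loom noon weaver"); modifier "garden".
"pitch stone loom noon weaver" → head "weaver" (specifically "noon weaver"), modifier "pitch stone loom".
"pitch stone loom" → head "loom" (specifically "stone loom"), modifier "pitch".
"stone loom" → head "loom", modifier "stone".
"noon weaver" → head "weaver", modifier "noon".
So the structure is [garden [[pitch [stone loom]] [noon weaver]]].

[garden [[pitch [stone loom]] [noon weaver]]]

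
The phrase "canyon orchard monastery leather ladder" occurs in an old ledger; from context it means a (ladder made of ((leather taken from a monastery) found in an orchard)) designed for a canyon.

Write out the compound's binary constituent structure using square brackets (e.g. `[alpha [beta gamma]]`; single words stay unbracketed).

[canyon [[orchard [monastery leather]] ladder]]

The outermost head in the paraphrase is "ladder" (specifically "orchard monastery leather ladder"), modified by "canyon".
Within "orchard monastery leather ladder", the head is "ladder" and the modifier is "orchard monastery leather".
Within "orchard monastery leather", the head is "leather" (specifically "monastery leather") and the modifier is "orchard".
Within "monastery leather", the head is "leather" and the modifier is "monastery".
Assembled: [canyon [[orchard [monastery leather]] ladder]].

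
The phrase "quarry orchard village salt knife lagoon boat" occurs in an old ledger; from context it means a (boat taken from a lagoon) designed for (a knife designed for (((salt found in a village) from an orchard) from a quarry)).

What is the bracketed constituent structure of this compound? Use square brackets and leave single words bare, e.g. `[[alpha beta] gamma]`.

[[[quarry [orchard [village salt]]] knife] [lagoon boat]]

Overall it is a kind of boat (specifically "lagoon boat"); the modifier is "quarry orchard village salt knife".
"quarry orchard village salt knife" → head "knife", modifier "quarry orchard village salt".
"quarry orchard village salt" → head "salt" (specifically "orchard village salt"), modifier "quarry".
"orchard village salt" → head "salt" (specifically "village salt"), modifier "orchard".
"village salt" → head "salt", modifier "village".
"lagoon boat" → head "boat", modifier "lagoon".
Putting it together: [[[quarry [orchard [village salt]]] knife] [lagoon boat]].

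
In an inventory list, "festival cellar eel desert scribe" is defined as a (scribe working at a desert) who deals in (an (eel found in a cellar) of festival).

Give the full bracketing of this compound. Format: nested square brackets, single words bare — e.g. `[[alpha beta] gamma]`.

[[festival [cellar eel]] [desert scribe]]

Whole compound: head "scribe" (specifically "desert scribe"), modifier "festival cellar eel".
Within "festival cellar eel", the head is "eel" (specifically "cellar eel") and the modifier is "festival".
Within "cellar eel", the head is "eel" and the modifier is "cellar".
Within "desert scribe", the head is "scribe" and the modifier is "desert".
Putting it together: [[festival [cellar eel]] [desert scribe]].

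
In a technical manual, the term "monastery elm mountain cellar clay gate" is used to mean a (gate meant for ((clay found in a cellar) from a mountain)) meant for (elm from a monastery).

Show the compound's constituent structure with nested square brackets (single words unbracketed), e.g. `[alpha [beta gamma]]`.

[[monastery elm] [[mountain [cellar clay]] gate]]

At the top level: head "gate" (specifically "mountain cellar clay gate"); modifier "monastery elm".
Within "monastery elm", the head is "elm" and the modifier is "monastery".
Within "mountain cellar clay gate", the head is "gate" and the modifier is "mountain cellar clay".
Within "mountain cellar clay", the head is "clay" (specifically "cellar clay") and the modifier is "mountain".
Within "cellar clay", the head is "clay" and the modifier is "cellar".
Assembled: [[monastery elm] [[mountain [cellar clay]] gate]].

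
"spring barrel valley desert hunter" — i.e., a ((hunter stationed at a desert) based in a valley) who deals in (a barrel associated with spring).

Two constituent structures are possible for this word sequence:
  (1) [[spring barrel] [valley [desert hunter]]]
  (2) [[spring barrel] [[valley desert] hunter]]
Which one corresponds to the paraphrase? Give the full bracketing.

The paraphrase's head is the "hunter" part ("valley desert hunter"); its modifier is "spring barrel".
That top-level split, carried through the inner groups, gives [[spring barrel] [valley [desert hunter]]].

[[spring barrel] [valley [desert hunter]]]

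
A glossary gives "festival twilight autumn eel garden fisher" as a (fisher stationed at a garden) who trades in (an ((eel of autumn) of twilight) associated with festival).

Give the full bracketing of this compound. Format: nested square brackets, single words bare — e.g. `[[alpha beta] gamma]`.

[[festival [twilight [autumn eel]]] [garden fisher]]

The outermost head in the paraphrase is "fisher" (specifically "garden fisher"), modified by "festival twilight autumn eel".
"festival twilight autumn eel" → head "eel" (specifically "twilight autumn eel"), modifier "festival".
"twilight autumn eel" → head "eel" (specifically "autumn eel"), modifier "twilight".
"autumn eel" → head "eel", modifier "autumn".
"garden fisher" → head "fisher", modifier "garden".
Assembled: [[festival [twilight [autumn eel]]] [garden fisher]].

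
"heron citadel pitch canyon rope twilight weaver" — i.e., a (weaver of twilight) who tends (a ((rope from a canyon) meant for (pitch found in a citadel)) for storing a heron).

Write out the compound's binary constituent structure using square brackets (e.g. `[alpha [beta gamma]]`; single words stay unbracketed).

At the top level: head "weaver" (specifically "twilight weaver"); modifier "heron citadel pitch canyon rope".
"heron citadel pitch canyon rope" → head "rope" (specifically "citadel pitch canyon rope"), modifier "heron".
"citadel pitch canyon rope" → head "rope" (specifically "canyon rope"), modifier "citadel pitch".
"citadel pitch" → head "pitch", modifier "citadel".
"canyon rope" → head "rope", modifier "canyon".
"twilight weaver" → head "weaver", modifier "twilight".
Assembled: [[heron [[citadel pitch] [canyon rope]]] [twilight weaver]].

[[heron [[citadel pitch] [canyon rope]]] [twilight weaver]]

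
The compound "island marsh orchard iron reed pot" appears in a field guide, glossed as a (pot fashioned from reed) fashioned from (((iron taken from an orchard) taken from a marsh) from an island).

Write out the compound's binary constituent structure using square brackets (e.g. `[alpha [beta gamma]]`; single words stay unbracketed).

[[island [marsh [orchard iron]]] [reed pot]]

Overall it is a kind of pot (specifically "reed pot"); the modifier is "island marsh orchard iron".
"island marsh orchard iron" → head "iron" (specifically "marsh orchard iron"), modifier "island".
"marsh orchard iron" → head "iron" (specifically "orchard iron"), modifier "marsh".
"orchard iron" → head "iron", modifier "orchard".
"reed pot" → head "pot", modifier "reed".
So the structure is [[island [marsh [orchard iron]]] [reed pot]].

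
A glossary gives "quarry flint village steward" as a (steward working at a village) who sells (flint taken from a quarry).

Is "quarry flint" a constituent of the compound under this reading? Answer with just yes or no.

The paraphrase groups the words so that "quarry flint" is one unit: it corresponds to a single parenthesized sub-phrase.
The full structure is [[quarry flint] [village steward]], in which [quarry flint] is a constituent.

yes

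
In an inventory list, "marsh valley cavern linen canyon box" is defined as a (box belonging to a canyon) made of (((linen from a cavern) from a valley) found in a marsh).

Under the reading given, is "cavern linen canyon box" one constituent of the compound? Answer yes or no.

no

The top-level split is [marsh valley cavern linen] [canyon box]; the full structure is [[marsh [valley [cavern linen]]] [canyon box]].
"cavern linen canyon box" straddles a constituent boundary, so it is not a single unit.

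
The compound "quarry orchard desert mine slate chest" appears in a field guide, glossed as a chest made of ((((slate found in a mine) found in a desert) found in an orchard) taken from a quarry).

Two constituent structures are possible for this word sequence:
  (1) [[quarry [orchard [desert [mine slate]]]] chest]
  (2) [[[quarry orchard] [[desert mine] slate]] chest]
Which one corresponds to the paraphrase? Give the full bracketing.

The paraphrase's head is the "chest" part ("chest"); its modifier is "quarry orchard desert mine slate".
That top-level split, carried through the inner groups, gives [[quarry [orchard [desert [mine slate]]]] chest].

[[quarry [orchard [desert [mine slate]]]] chest]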